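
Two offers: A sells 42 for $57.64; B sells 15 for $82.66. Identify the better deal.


Deal A: $57.64/42 = $1.3724/unit
Deal B: $82.66/15 = $5.5107/unit
A is cheaper per unit
= Deal A

Deal A


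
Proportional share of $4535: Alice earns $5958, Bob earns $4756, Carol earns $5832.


Total income = 5958 + 4756 + 5832 = $16546
Alice: $4535 × 5958/16546 = $1632.99
Bob: $4535 × 4756/16546 = $1303.55
Carol: $4535 × 5832/16546 = $1598.46
= Alice: $1632.99, Bob: $1303.55, Carol: $1598.46

Alice: $1632.99, Bob: $1303.55, Carol: $1598.46


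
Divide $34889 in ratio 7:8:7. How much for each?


Total parts = 7 + 8 + 7 = 22
Part 1: 34889 × 7/22 = 11101.05
Part 2: 34889 × 8/22 = 12686.91
Part 3: 34889 × 7/22 = 11101.05
= Part 1: $11101.05, Part 2: $12686.91, Part 3: $11101.05

Part 1: $11101.05, Part 2: $12686.91, Part 3: $11101.05


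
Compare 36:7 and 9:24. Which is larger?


36/7 = 5.1429
9/24 = 0.3750
5.1429 > 0.3750, so 36:7 is greater
= 36:7

36:7


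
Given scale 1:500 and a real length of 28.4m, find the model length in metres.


Model size = real / scale
= 28.4 / 500
= 0.0568 m

0.0568 m


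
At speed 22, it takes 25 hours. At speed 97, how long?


Inverse proportion: x × y = constant
k = 22 × 25 = 550
y₂ = k / 97 = 550 / 97
= 5.67

5.67


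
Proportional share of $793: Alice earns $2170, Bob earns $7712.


Total income = 2170 + 7712 = $9882
Alice: $793 × 2170/9882 = $174.14
Bob: $793 × 7712/9882 = $618.86
= Alice: $174.14, Bob: $618.86

Alice: $174.14, Bob: $618.86


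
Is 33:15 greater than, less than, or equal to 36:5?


33/15 = 2.2000
36/5 = 7.2000
2.2000 < 7.2000, so 33:15 is less
= less than

less than


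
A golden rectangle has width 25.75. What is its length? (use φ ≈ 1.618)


φ = (1 + √5) / 2 ≈ 1.618
Length = width × φ = 25.75 × 1.618 = 41.6635
≈ 41.66

41.66


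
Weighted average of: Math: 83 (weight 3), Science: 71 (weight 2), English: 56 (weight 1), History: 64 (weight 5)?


Numerator = 83×3 + 71×2 + 56×1 + 64×5
= 249 + 142 + 56 + 320
= 767
Total weight = 11
Weighted avg = 767/11
= 69.73

69.73


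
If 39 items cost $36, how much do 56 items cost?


Direct proportion: y/x = constant
k = 36/39 ≈ 0.9231
y₂ = k × 56 = 36 × 56 / 39 = 2016/39
≈ 51.69

51.69


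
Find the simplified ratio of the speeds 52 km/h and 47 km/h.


Ratio = 52:47
GCD = 1
Simplified = 52:47
Time ratio (same distance) = 47:52
Speed ratio = 52:47

52:47


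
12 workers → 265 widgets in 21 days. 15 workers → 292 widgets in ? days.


Days ∝ work / workers, so d₂ = d₁ × (m₁/m₂) × (w₂/w₁)
Workers factor (inverse): 12/15 = 0.8000
Work factor (direct): 292/265 ≈ 1.1019
d₂ = 21 × 12/15 × 292/265 = (21 × 12 × 292) / (15 × 265) = 73584/3975
≈ 18.51 days

18.51 days


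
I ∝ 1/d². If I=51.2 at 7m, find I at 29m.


I₁d₁² = I₂d₂²
I₂ = I₁ × (d₁/d₂)²
= 51.2 × (7/29)²
= 51.2 × 49/841
= 2508.8/841
≈ 2.9831

2.9831


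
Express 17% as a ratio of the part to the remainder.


17% means 17 parts out of 100; remainder = 83
Part : remainder = 17:83
GCD = 1
= 17:83

17:83


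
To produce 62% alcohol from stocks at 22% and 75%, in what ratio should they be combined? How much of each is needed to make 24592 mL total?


Let x parts of 22% mix with y parts of 75%.
22x + 75y = 62(x + y)
22x + 75y = 62x + 62y
x(22 - 62) = y(62 - 75)
x/y = (75 - 62)/(62 - 22) = 13/40
Simplify: 13:40
Total parts = 53; one part = 24592/53 = 464.00 mL
22% solution: 13×464.00 = 6032.00 mL
75% solution: 40×464.00 = 18560.00 mL
= ratio 13:40; 6032.00 mL and 18560.00 mL

ratio 13:40; 6032.00 mL and 18560.00 mL


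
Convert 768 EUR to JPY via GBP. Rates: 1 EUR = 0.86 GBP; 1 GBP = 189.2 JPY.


Step 1: 768 EUR × 0.86 = 660.48 GBP
Step 2: 660.48 GBP × 189.2 = 124962.82 JPY
Implied rate EUR→JPY = 0.86 × 189.2 = 162.7120
= 124962.82 JPY

124962.82 JPY


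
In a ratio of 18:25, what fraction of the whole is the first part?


Total parts = 18 + 25 = 43
First part: 18/43 = 18/43
= 18/43

18/43


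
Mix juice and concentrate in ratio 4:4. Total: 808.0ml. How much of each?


Total parts = 4 + 4 = 8
juice: 808.0 × 4/8 = 404.0ml
concentrate: 808.0 × 4/8 = 404.0ml
= 404.0ml and 404.0ml

404.0ml and 404.0ml


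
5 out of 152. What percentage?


Percentage = (part / whole) × 100
= (5 / 152) × 100
≈ 3.29%

3.29%


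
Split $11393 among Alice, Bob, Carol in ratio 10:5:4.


Total parts = 10 + 5 + 4 = 19
Alice: 11393 × 10/19 = 5996.32
Bob: 11393 × 5/19 = 2998.16
Carol: 11393 × 4/19 = 2398.53
= Alice: $5996.32, Bob: $2998.16, Carol: $2398.53

Alice: $5996.32, Bob: $2998.16, Carol: $2398.53


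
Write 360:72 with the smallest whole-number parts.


GCD(360, 72) = 72
360/72 : 72/72
= 5:1

5:1


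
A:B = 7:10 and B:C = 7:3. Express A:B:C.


Match B: multiply A:B by 7 → 49:70
Multiply B:C by 10 → 70:30
Combined: 49:70:30
GCD = 1
= 49:70:30

49:70:30


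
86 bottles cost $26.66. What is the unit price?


Unit rate = total / quantity
= 26.66 / 86
= $0.31 per unit

$0.31 per unit


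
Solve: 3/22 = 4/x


Cross multiply: 3 × x = 22 × 4
3x = 88
x = 88 / 3
= 29.33

29.33


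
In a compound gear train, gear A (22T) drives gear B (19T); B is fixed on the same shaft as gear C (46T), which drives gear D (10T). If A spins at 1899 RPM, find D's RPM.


Stage 1: RPM_B = RPM_A × t_A/t_B = 1899 × 22/19 = 41778/19 ≈ 2198.84
B and C share a shaft → RPM_C = RPM_B
Stage 2: RPM_D = RPM_C × t_C/t_D = RPM_A × (t_A×t_C)/(t_B×t_D)
Overall ratio = (22×46)/(19×10) = 1012/190
RPM_D = 1899 × 1012/190 = 1921788/190
≈ 10114.67 RPM

10114.67 RPM


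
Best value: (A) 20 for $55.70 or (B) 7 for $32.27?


Deal A: $55.70/20 = $2.7850/unit
Deal B: $32.27/7 = $4.6100/unit
A is cheaper per unit
= Deal A

Deal A


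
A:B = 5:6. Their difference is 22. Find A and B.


Let A = 5k, B = 6k.
6k - 5k = 22
1k = 22 → k = 22/1 = 22
A = 5×22 = 110, B = 6×22 = 132
= A = 110, B = 132

A = 110, B = 132


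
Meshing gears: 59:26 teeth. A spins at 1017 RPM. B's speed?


Gear ratio = 59:26 = 59:26
RPM_B = RPM_A × (teeth_A / teeth_B)
= 1017 × (59/26)
= 2307.8 RPM

2307.8 RPM


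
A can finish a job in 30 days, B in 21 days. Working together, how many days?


Rate of A = 1/30 per day
Rate of B = 1/21 per day
Combined rate = 1/30 + 1/21 = 51/630 ≈ 0.0810 per day
Days = 1 / combined rate = 630/51
≈ 12.35 days

12.35 days


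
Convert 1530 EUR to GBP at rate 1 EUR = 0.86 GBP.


Amount × rate = 1530 × 0.86
= 1315.80 GBP

1315.80 GBP


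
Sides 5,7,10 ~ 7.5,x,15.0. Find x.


Scale factor = 7.5/5 = 1.5
Missing side = 7 × 1.5
= 10.5

10.5


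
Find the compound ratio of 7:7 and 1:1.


Compound ratio = (7×1) : (7×1)
= 7:7
GCD = 7
= 1:1

1:1


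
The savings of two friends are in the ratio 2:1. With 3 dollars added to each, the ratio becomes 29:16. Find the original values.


Let A = 2k, B = 1k.
(2k + 3) / (1k + 3) = 29/16
Cross-multiply: 16(2k + 3) = 29(1k + 3)
32k + 48 = 29k + 87
32k - 29k = 87 - 48
3k = 39
k = 39/3 = 13
A = 2×13 = 26, B = 1×13 = 13
= A = 26, B = 13

A = 26, B = 13


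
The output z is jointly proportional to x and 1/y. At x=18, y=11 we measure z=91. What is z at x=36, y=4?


z = k·x/y
Solve for k using the known point: k = z·y/x = 91×11/18 = 1001/18 ≈ 55.6111
Now evaluate at x=36, y=4:
z = k × 36 / 4 = (1001 × 36) / (18 × 4) = 36036/72
= 500.5000

500.5000


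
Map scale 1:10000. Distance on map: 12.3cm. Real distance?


Real distance = map distance × scale
= 12.3cm × 10000
= 123000 cm = 1230.0 m
= 1.230 km

1.230 km


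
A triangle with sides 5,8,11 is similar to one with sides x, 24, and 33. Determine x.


Scale factor = 24/8 = 3
Missing side = 5 × 3
= 15.0

15.0


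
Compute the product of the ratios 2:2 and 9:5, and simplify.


Compound ratio = (2×9) : (2×5)
= 18:10
GCD = 2
= 9:5

9:5


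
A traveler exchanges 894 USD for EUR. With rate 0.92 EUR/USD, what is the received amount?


Amount × rate = 894 × 0.92
= 822.48 EUR

822.48 EUR


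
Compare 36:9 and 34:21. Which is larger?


36/9 = 4.0000
34/21 = 1.6190
4.0000 > 1.6190, so 36:9 is greater
= 36:9

36:9


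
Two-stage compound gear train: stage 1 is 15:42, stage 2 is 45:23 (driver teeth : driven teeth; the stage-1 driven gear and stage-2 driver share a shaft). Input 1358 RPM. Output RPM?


Stage 1: RPM_B = RPM_A × t_A/t_B = 1358 × 15/42 = 20370/42 = 485.00
B and C share a shaft → RPM_C = RPM_B
Stage 2: RPM_D = RPM_C × t_C/t_D = RPM_A × (t_A×t_C)/(t_B×t_D)
Overall ratio = (15×45)/(42×23) = 675/966
RPM_D = 1358 × 675/966 = 916650/966
≈ 948.91 RPM

948.91 RPM


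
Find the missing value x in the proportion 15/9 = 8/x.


Cross multiply: 15 × x = 9 × 8
15x = 72
x = 72 / 15
= 4.80

4.80


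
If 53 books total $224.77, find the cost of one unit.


Unit rate = total / quantity
= 224.77 / 53
= $4.24 per unit

$4.24 per unit


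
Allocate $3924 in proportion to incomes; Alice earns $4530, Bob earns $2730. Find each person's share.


Total income = 4530 + 2730 = $7260
Alice: $3924 × 4530/7260 = $2448.45
Bob: $3924 × 2730/7260 = $1475.55
= Alice: $2448.45, Bob: $1475.55

Alice: $2448.45, Bob: $1475.55


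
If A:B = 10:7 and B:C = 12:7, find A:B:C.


Match B: multiply A:B by 12 → 120:84
Multiply B:C by 7 → 84:49
Combined: 120:84:49
GCD = 1
= 120:84:49

120:84:49


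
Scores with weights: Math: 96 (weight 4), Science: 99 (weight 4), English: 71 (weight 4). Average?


Numerator = 96×4 + 99×4 + 71×4
= 384 + 396 + 284
= 1064
Total weight = 12
Weighted avg = 1064/12
= 88.67

88.67


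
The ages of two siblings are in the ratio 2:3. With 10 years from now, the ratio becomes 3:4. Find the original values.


Let A = 2k, B = 3k.
(2k + 10) / (3k + 10) = 3/4
Cross-multiply: 4(2k + 10) = 3(3k + 10)
8k + 40 = 9k + 30
8k - 9k = 30 - 40
-1k = -10
k = -10/-1 = 10
A = 2×10 = 20, B = 3×10 = 30
= A = 20, B = 30

A = 20, B = 30


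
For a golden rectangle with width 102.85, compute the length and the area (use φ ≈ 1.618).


φ = (1 + √5) / 2 ≈ 1.618
Length = width × φ = 102.85 × 1.618 = 166.4113
≈ 166.41
Area = width × length = 102.85 × 166.4113 = 17115.402205 ≈ 17115.40
= Length: 166.41, Area: 17115.40

Length: 166.41, Area: 17115.40


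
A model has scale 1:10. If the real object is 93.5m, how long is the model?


Model size = real / scale
= 93.5 / 10
= 9.3500 m

9.3500 m


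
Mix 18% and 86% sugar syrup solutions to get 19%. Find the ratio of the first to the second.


Let x parts of 18% mix with y parts of 86%.
18x + 86y = 19(x + y)
18x + 86y = 19x + 19y
x(18 - 19) = y(19 - 86)
x/y = (86 - 19)/(19 - 18) = 67/1
Simplify: 67:1
= 67:1

67:1


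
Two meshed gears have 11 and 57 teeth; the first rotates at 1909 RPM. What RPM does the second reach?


Gear ratio = 11:57 = 11:57
RPM_B = RPM_A × (teeth_A / teeth_B)
= 1909 × (11/57)
= 368.4 RPM

368.4 RPM


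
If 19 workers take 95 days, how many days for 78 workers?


Inverse proportion: x × y = constant
k = 19 × 95 = 1805
y₂ = k / 78 = 1805 / 78
= 23.14

23.14


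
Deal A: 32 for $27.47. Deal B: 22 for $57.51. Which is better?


Deal A: $27.47/32 = $0.8584/unit
Deal B: $57.51/22 = $2.6141/unit
A is cheaper per unit
= Deal A

Deal A


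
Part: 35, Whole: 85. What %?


Percentage = (part / whole) × 100
= (35 / 85) × 100
≈ 41.18%

41.18%


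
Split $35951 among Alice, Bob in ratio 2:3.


Total parts = 2 + 3 = 5
Alice: 35951 × 2/5 = 14380.40
Bob: 35951 × 3/5 = 21570.60
= Alice: $14380.40, Bob: $21570.60

Alice: $14380.40, Bob: $21570.60


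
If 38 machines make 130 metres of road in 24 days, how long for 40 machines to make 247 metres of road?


Days ∝ work / workers, so d₂ = d₁ × (m₁/m₂) × (w₂/w₁)
Workers factor (inverse): 38/40 = 0.9500
Work factor (direct): 247/130 = 1.9000
d₂ = 24 × 38/40 × 247/130 = (24 × 38 × 247) / (40 × 130) = 225264/5200
= 43.32 days

43.32 days


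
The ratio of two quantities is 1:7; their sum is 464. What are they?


Let A = 1k, B = 7k.
1k + 7k = 464
8k = 464 → k = 464/8 = 58
A = 1×58 = 58, B = 7×58 = 406
= A = 58, B = 406

A = 58, B = 406


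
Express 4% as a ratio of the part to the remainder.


4% means 4 parts out of 100; remainder = 96
Part : remainder = 4:96
GCD = 4
= 1:24

1:24


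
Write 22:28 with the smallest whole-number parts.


GCD(22, 28) = 2
22/2 : 28/2
= 11:14

11:14


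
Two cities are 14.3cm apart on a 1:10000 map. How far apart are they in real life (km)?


Real distance = map distance × scale
= 14.3cm × 10000
= 143000 cm = 1430.0 m
= 1.430 km

1.430 km


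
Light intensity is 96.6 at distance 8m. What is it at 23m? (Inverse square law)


I₁d₁² = I₂d₂²
I₂ = I₁ × (d₁/d₂)²
= 96.6 × (8/23)²
= 96.6 × 64/529
= 6182.4/529
≈ 11.6870

11.6870


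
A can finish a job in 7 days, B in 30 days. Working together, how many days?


Rate of A = 1/7 per day
Rate of B = 1/30 per day
Combined rate = 1/7 + 1/30 = 37/210 ≈ 0.1762 per day
Days = 1 / combined rate = 210/37
≈ 5.68 days

5.68 days


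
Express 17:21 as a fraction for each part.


Total parts = 17 + 21 = 38
First part: 17/38 = 17/38
Second part: 21/38 = 21/38
= 17/38 and 21/38

17/38 and 21/38


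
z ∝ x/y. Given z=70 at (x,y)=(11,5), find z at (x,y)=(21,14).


z = k·x/y
Solve for k using the known point: k = z·y/x = 70×5/11 = 350/11 ≈ 31.8182
Now evaluate at x=21, y=14:
z = k × 21 / 14 = (350 × 21) / (11 × 14) = 7350/154
≈ 47.7273

47.7273


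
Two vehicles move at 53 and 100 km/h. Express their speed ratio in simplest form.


Ratio = 53:100
GCD = 1
Simplified = 53:100
Time ratio (same distance) = 100:53
Speed ratio = 53:100

53:100


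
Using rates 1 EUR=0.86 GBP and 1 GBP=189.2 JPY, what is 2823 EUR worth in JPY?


Step 1: 2823 EUR × 0.86 = 2427.78 GBP
Step 2: 2427.78 GBP × 189.2 = 459335.98 JPY
Implied rate EUR→JPY = 0.86 × 189.2 = 162.7120
= 459335.98 JPY

459335.98 JPY


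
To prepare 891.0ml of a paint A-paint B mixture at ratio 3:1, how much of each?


Total parts = 3 + 1 = 4
paint A: 891.0 × 3/4 = 668.3ml
paint B: 891.0 × 1/4 = 222.8ml
= 668.3ml and 222.8ml

668.3ml and 222.8ml


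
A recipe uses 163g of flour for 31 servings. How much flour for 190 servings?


Direct proportion: y/x = constant
k = 163/31 ≈ 5.2581
y₂ = k × 190 = 163 × 190 / 31 = 30970/31
≈ 999.03

999.03


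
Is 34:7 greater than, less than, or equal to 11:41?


34/7 = 4.8571
11/41 = 0.2683
4.8571 > 0.2683, so 34:7 is greater
= greater than

greater than


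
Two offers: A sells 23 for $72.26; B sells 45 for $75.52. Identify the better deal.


Deal A: $72.26/23 = $3.1417/unit
Deal B: $75.52/45 = $1.6782/unit
B is cheaper per unit
= Deal B

Deal B


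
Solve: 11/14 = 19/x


Cross multiply: 11 × x = 14 × 19
11x = 266
x = 266 / 11
= 24.18

24.18


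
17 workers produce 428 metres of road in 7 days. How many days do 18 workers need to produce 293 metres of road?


Days ∝ work / workers, so d₂ = d₁ × (m₁/m₂) × (w₂/w₁)
Workers factor (inverse): 17/18 ≈ 0.9444
Work factor (direct): 293/428 ≈ 0.6846
d₂ = 7 × 17/18 × 293/428 = (7 × 17 × 293) / (18 × 428) = 34867/7704
≈ 4.53 days

4.53 days


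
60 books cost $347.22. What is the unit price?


Unit rate = total / quantity
= 347.22 / 60
= $5.79 per unit

$5.79 per unit


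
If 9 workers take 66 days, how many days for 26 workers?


Inverse proportion: x × y = constant
k = 9 × 66 = 594
y₂ = k / 26 = 594 / 26
= 22.85

22.85


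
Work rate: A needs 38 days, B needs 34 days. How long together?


Rate of A = 1/38 per day
Rate of B = 1/34 per day
Combined rate = 1/38 + 1/34 = 72/1292 ≈ 0.0557 per day
Days = 1 / combined rate = 1292/72
≈ 17.94 days

17.94 days


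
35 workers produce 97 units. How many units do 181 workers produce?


Direct proportion: y/x = constant
k = 97/35 ≈ 2.7714
y₂ = k × 181 = 97 × 181 / 35 = 17557/35
≈ 501.63

501.63


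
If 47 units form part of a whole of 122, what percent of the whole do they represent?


Percentage = (part / whole) × 100
= (47 / 122) × 100
≈ 38.52%

38.52%


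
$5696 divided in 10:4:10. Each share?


Total parts = 10 + 4 + 10 = 24
Part 1: 5696 × 10/24 = 2373.33
Part 2: 5696 × 4/24 = 949.33
Part 3: 5696 × 10/24 = 2373.33
= Part 1: $2373.33, Part 2: $949.33, Part 3: $2373.33

Part 1: $2373.33, Part 2: $949.33, Part 3: $2373.33


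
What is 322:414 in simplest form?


GCD(322, 414) = 46
322/46 : 414/46
= 7:9

7:9


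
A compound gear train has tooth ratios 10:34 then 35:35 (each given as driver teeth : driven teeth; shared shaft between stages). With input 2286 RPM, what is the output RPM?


Stage 1: RPM_B = RPM_A × t_A/t_B = 2286 × 10/34 = 22860/34 ≈ 672.35
B and C share a shaft → RPM_C = RPM_B
Stage 2: RPM_D = RPM_C × t_C/t_D = RPM_A × (t_A×t_C)/(t_B×t_D)
Overall ratio = (10×35)/(34×35) = 350/1190
RPM_D = 2286 × 350/1190 = 800100/1190
≈ 672.35 RPM

672.35 RPM


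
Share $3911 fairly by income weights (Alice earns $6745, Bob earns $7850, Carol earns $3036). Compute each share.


Total income = 6745 + 7850 + 3036 = $17631
Alice: $3911 × 6745/17631 = $1496.21
Bob: $3911 × 7850/17631 = $1741.33
Carol: $3911 × 3036/17631 = $673.46
= Alice: $1496.21, Bob: $1741.33, Carol: $673.46

Alice: $1496.21, Bob: $1741.33, Carol: $673.46


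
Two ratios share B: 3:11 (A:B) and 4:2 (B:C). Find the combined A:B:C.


Match B: multiply A:B by 4 → 12:44
Multiply B:C by 11 → 44:22
Combined: 12:44:22
GCD = 2
= 6:22:11

6:22:11


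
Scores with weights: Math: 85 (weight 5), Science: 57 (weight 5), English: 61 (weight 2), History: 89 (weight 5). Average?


Numerator = 85×5 + 57×5 + 61×2 + 89×5
= 425 + 285 + 122 + 445
= 1277
Total weight = 17
Weighted avg = 1277/17
= 75.12

75.12


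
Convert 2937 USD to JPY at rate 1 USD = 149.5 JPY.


Amount × rate = 2937 × 149.5
= 439081.50 JPY

439081.50 JPY


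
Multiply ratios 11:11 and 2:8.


Compound ratio = (11×2) : (11×8)
= 22:88
GCD = 22
= 1:4

1:4


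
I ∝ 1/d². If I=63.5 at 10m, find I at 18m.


I₁d₁² = I₂d₂²
I₂ = I₁ × (d₁/d₂)²
= 63.5 × (10/18)²
= 63.5 × 100/324
= 6350/324
≈ 19.5988

19.5988


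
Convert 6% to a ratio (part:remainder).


6% means 6 parts out of 100; remainder = 94
Part : remainder = 6:94
GCD = 2
= 3:47

3:47


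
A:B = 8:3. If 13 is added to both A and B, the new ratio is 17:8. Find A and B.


Let A = 8k, B = 3k.
(8k + 13) / (3k + 13) = 17/8
Cross-multiply: 8(8k + 13) = 17(3k + 13)
64k + 104 = 51k + 221
64k - 51k = 221 - 104
13k = 117
k = 117/13 = 9
A = 8×9 = 72, B = 3×9 = 27
= A = 72, B = 27

A = 72, B = 27


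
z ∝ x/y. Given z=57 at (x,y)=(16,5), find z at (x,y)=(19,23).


z = k·x/y
Solve for k using the known point: k = z·y/x = 57×5/16 = 285/16 = 17.8125
Now evaluate at x=19, y=23:
z = k × 19 / 23 = (285 × 19) / (16 × 23) = 5415/368
≈ 14.7147

14.7147


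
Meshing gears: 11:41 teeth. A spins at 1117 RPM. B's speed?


Gear ratio = 11:41 = 11:41
RPM_B = RPM_A × (teeth_A / teeth_B)
= 1117 × (11/41)
= 299.7 RPM

299.7 RPM


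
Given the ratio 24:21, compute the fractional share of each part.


Total parts = 24 + 21 = 45
First part: 24/45 = 8/15
Second part: 21/45 = 7/15
= 8/15 and 7/15

8/15 and 7/15


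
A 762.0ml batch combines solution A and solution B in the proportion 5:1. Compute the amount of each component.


Total parts = 5 + 1 = 6
solution A: 762.0 × 5/6 = 635.0ml
solution B: 762.0 × 1/6 = 127.0ml
= 635.0ml and 127.0ml

635.0ml and 127.0ml


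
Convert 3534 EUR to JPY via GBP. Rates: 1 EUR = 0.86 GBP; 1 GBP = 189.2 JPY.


Step 1: 3534 EUR × 0.86 = 3039.24 GBP
Step 2: 3039.24 GBP × 189.2 = 575024.21 JPY
Implied rate EUR→JPY = 0.86 × 189.2 = 162.7120
= 575024.21 JPY

575024.21 JPY


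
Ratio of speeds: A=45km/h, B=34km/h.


Ratio = 45:34
GCD = 1
Simplified = 45:34
Time ratio (same distance) = 34:45
Speed ratio = 45:34

45:34


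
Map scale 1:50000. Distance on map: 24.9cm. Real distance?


Real distance = map distance × scale
= 24.9cm × 50000
= 1245000 cm = 12450.0 m
= 12.450 km

12.450 km


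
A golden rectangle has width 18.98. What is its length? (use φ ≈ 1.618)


φ = (1 + √5) / 2 ≈ 1.618
Length = width × φ = 18.98 × 1.618 = 30.70964
≈ 30.71

30.71


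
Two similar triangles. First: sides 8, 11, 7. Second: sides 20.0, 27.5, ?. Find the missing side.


Scale factor = 20.0/8 = 2.5
Missing side = 7 × 2.5
= 17.5

17.5


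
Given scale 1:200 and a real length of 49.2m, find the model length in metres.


Model size = real / scale
= 49.2 / 200
= 0.2460 m

0.2460 m


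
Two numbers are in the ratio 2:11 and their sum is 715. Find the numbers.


Let A = 2k, B = 11k.
2k + 11k = 715
13k = 715 → k = 715/13 = 55
A = 2×55 = 110, B = 11×55 = 605
= A = 110, B = 605

A = 110, B = 605


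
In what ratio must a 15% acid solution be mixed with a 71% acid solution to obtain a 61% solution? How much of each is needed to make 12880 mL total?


Let x parts of 15% mix with y parts of 71%.
15x + 71y = 61(x + y)
15x + 71y = 61x + 61y
x(15 - 61) = y(61 - 71)
x/y = (71 - 61)/(61 - 15) = 10/46
Simplify: 5:23
Total parts = 28; one part = 12880/28 = 460.00 mL
15% solution: 5×460.00 = 2300.00 mL
71% solution: 23×460.00 = 10580.00 mL
= ratio 5:23; 2300.00 mL and 10580.00 mL

ratio 5:23; 2300.00 mL and 10580.00 mL


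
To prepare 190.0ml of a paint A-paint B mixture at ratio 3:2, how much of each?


Total parts = 3 + 2 = 5
paint A: 190.0 × 3/5 = 114.0ml
paint B: 190.0 × 2/5 = 76.0ml
= 114.0ml and 76.0ml

114.0ml and 76.0ml


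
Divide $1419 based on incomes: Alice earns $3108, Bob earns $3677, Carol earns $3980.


Total income = 3108 + 3677 + 3980 = $10765
Alice: $1419 × 3108/10765 = $409.68
Bob: $1419 × 3677/10765 = $484.69
Carol: $1419 × 3980/10765 = $524.63
= Alice: $409.68, Bob: $484.69, Carol: $524.63

Alice: $409.68, Bob: $484.69, Carol: $524.63


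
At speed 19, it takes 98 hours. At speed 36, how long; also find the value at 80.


Inverse proportion: x × y = constant
k = 19 × 98 = 1862
At x=36: k/36 = 51.72
At x=80: k/80 = 23.28
= 51.72 and 23.28

51.72 and 23.28


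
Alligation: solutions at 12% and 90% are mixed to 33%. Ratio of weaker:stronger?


Let x parts of 12% mix with y parts of 90%.
12x + 90y = 33(x + y)
12x + 90y = 33x + 33y
x(12 - 33) = y(33 - 90)
x/y = (90 - 33)/(33 - 12) = 57/21
Simplify: 19:7
= 19:7

19:7


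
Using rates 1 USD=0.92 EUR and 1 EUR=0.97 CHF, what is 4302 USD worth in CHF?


Step 1: 4302 USD × 0.92 = 3957.84 EUR
Step 2: 3957.84 EUR × 0.97 = 3839.10 CHF
Implied rate USD→CHF = 0.92 × 0.97 = 0.8924
= 3839.10 CHF

3839.10 CHF


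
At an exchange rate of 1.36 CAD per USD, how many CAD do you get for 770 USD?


Amount × rate = 770 × 1.36
= 1047.20 CAD

1047.20 CAD


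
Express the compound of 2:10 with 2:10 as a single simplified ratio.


Compound ratio = (2×2) : (10×10)
= 4:100
GCD = 4
= 1:25

1:25


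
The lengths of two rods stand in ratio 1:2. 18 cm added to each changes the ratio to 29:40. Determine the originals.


Let A = 1k, B = 2k.
(1k + 18) / (2k + 18) = 29/40
Cross-multiply: 40(1k + 18) = 29(2k + 18)
40k + 720 = 58k + 522
40k - 58k = 522 - 720
-18k = -198
k = -198/-18 = 11
A = 1×11 = 11, B = 2×11 = 22
= A = 11, B = 22

A = 11, B = 22


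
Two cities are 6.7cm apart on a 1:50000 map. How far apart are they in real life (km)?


Real distance = map distance × scale
= 6.7cm × 50000
= 335000 cm = 3350.0 m
= 3.350 km

3.350 km


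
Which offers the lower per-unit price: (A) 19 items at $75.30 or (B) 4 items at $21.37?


Deal A: $75.30/19 = $3.9632/unit
Deal B: $21.37/4 = $5.3425/unit
A is cheaper per unit
= Deal A

Deal A


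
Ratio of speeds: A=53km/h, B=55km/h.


Ratio = 53:55
GCD = 1
Simplified = 53:55
Time ratio (same distance) = 55:53
Speed ratio = 53:55

53:55


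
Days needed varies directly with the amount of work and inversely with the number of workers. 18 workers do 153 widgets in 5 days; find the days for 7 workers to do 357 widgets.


Days ∝ work / workers, so d₂ = d₁ × (m₁/m₂) × (w₂/w₁)
Workers factor (inverse): 18/7 ≈ 2.5714
Work factor (direct): 357/153 ≈ 2.3333
d₂ = 5 × 18/7 × 357/153 = (5 × 18 × 357) / (7 × 153) = 32130/1071
= 30.00 days

30.00 days


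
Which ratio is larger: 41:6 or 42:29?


41/6 = 6.8333
42/29 = 1.4483
6.8333 > 1.4483, so 41:6 is greater
= 41:6

41:6


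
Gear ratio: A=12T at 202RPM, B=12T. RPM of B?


Gear ratio = 12:12 = 1:1
RPM_B = RPM_A × (teeth_A / teeth_B)
= 202 × (12/12)
= 202.0 RPM

202.0 RPM


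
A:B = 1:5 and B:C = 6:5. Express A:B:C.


Match B: multiply A:B by 6 → 6:30
Multiply B:C by 5 → 30:25
Combined: 6:30:25
GCD = 1
= 6:30:25

6:30:25


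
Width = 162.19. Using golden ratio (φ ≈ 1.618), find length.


φ = (1 + √5) / 2 ≈ 1.618
Length = width × φ = 162.19 × 1.618 = 262.42342
≈ 262.42

262.42


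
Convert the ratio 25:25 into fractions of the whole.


Total parts = 25 + 25 = 50
First part: 25/50 = 1/2
Second part: 25/50 = 1/2
= 1/2 and 1/2

1/2 and 1/2


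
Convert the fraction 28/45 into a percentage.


Percentage = (part / whole) × 100
= (28 / 45) × 100
≈ 62.22%

62.22%


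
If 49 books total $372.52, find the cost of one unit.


Unit rate = total / quantity
= 372.52 / 49
= $7.60 per unit

$7.60 per unit


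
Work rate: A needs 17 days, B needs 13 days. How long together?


Rate of A = 1/17 per day
Rate of B = 1/13 per day
Combined rate = 1/17 + 1/13 = 30/221 ≈ 0.1357 per day
Days = 1 / combined rate = 221/30
≈ 7.37 days

7.37 days


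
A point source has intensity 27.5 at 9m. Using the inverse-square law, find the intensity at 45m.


I₁d₁² = I₂d₂²
I₂ = I₁ × (d₁/d₂)²
= 27.5 × (9/45)²
= 27.5 × 81/2025
= 2227.5/2025
= 1.1000

1.1000


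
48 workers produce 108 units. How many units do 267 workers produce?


Direct proportion: y/x = constant
k = 108/48 = 2.2500
y₂ = k × 267 = 108 × 267 / 48 = 28836/48
= 600.75

600.75


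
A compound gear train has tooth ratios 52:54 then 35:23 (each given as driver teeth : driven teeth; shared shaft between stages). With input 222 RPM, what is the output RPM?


Stage 1: RPM_B = RPM_A × t_A/t_B = 222 × 52/54 = 11544/54 ≈ 213.78
B and C share a shaft → RPM_C = RPM_B
Stage 2: RPM_D = RPM_C × t_C/t_D = RPM_A × (t_A×t_C)/(t_B×t_D)
Overall ratio = (52×35)/(54×23) = 1820/1242
RPM_D = 222 × 1820/1242 = 404040/1242
≈ 325.31 RPM

325.31 RPM


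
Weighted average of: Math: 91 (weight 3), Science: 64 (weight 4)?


Numerator = 91×3 + 64×4
= 273 + 256
= 529
Total weight = 7
Weighted avg = 529/7
= 75.57

75.57


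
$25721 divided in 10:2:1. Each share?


Total parts = 10 + 2 + 1 = 13
Part 1: 25721 × 10/13 = 19785.38
Part 2: 25721 × 2/13 = 3957.08
Part 3: 25721 × 1/13 = 1978.54
= Part 1: $19785.38, Part 2: $3957.08, Part 3: $1978.54

Part 1: $19785.38, Part 2: $3957.08, Part 3: $1978.54


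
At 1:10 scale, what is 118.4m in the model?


Model size = real / scale
= 118.4 / 10
= 11.8400 m

11.8400 m


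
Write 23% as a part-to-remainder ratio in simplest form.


23% means 23 parts out of 100; remainder = 77
Part : remainder = 23:77
GCD = 1
= 23:77

23:77


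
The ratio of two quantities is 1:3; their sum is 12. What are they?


Let A = 1k, B = 3k.
1k + 3k = 12
4k = 12 → k = 12/4 = 3
A = 1×3 = 3, B = 3×3 = 9
= A = 3, B = 9

A = 3, B = 9


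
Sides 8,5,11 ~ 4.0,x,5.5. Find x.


Scale factor = 4.0/8 = 0.5
Missing side = 5 × 0.5
= 2.5

2.5


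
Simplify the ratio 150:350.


GCD(150, 350) = 50
150/50 : 350/50
= 3:7

3:7


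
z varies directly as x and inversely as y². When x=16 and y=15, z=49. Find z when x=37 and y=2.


z = k·x/y²
Solve for k using the known point: k = z·y²/x = 49×225/16 = 11025/16 = 689.0625
Now evaluate at x=37, y=2:
z = k × 37 / 4 = (11025 × 37) / (16 × 4) = 407925/64
≈ 6373.8281

6373.8281


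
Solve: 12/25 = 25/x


Cross multiply: 12 × x = 25 × 25
12x = 625
x = 625 / 12
= 52.08

52.08


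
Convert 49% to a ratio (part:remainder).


49% means 49 parts out of 100; remainder = 51
Part : remainder = 49:51
GCD = 1
= 49:51

49:51


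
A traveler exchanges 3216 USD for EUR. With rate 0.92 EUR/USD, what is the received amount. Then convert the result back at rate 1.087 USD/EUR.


Amount × rate = 3216 × 0.92 = 2958.72 EUR
Round-trip: 2958.72 × 1.087 = 3216.13 USD
= 2958.72 EUR, then 3216.13 USD

2958.72 EUR, then 3216.13 USD


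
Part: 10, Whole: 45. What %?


Percentage = (part / whole) × 100
= (10 / 45) × 100
≈ 22.22%

22.22%


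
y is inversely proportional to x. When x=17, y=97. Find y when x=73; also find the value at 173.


Inverse proportion: x × y = constant
k = 17 × 97 = 1649
At x=73: k/73 = 22.59
At x=173: k/173 = 9.53
= 22.59 and 9.53

22.59 and 9.53


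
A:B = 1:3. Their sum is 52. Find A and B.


Let A = 1k, B = 3k.
1k + 3k = 52
4k = 52 → k = 52/4 = 13
A = 1×13 = 13, B = 3×13 = 39
= A = 13, B = 39

A = 13, B = 39


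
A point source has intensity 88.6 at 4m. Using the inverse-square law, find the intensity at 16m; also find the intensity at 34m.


I₁d₁² = I₂d₂²
I at 16m = 88.6 × (4/16)² = 88.6 × 16/256 = 1417.6/256 = 5.5375
I at 34m = 88.6 × (4/34)² = 88.6 × 16/1156 = 1417.6/1156 ≈ 1.2263
= 5.5375 and 1.2263

5.5375 and 1.2263


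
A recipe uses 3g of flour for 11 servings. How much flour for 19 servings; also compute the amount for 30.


Direct proportion: y/x = constant
k = 3/11 ≈ 0.2727
y at x=19: k × 19 = 3 × 19 / 11 = 57/11 ≈ 5.18
y at x=30: k × 30 = 3 × 30 / 11 = 90/11 ≈ 8.18
= 5.18 and 8.18

5.18 and 8.18


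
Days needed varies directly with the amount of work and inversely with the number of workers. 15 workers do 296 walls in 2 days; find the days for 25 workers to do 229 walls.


Days ∝ work / workers, so d₂ = d₁ × (m₁/m₂) × (w₂/w₁)
Workers factor (inverse): 15/25 = 0.6000
Work factor (direct): 229/296 ≈ 0.7736
d₂ = 2 × 15/25 × 229/296 = (2 × 15 × 229) / (25 × 296) = 6870/7400
≈ 0.93 days

0.93 days


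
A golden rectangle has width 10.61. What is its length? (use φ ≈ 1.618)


φ = (1 + √5) / 2 ≈ 1.618
Length = width × φ = 10.61 × 1.618 = 17.16698
≈ 17.17

17.17


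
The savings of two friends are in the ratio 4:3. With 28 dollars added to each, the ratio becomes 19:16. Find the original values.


Let A = 4k, B = 3k.
(4k + 28) / (3k + 28) = 19/16
Cross-multiply: 16(4k + 28) = 19(3k + 28)
64k + 448 = 57k + 532
64k - 57k = 532 - 448
7k = 84
k = 84/7 = 12
A = 4×12 = 48, B = 3×12 = 36
= A = 48, B = 36

A = 48, B = 36


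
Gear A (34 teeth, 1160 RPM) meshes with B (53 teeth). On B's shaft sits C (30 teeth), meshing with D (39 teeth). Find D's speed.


Stage 1: RPM_B = RPM_A × t_A/t_B = 1160 × 34/53 = 39440/53 ≈ 744.15
B and C share a shaft → RPM_C = RPM_B
Stage 2: RPM_D = RPM_C × t_C/t_D = RPM_A × (t_A×t_C)/(t_B×t_D)
Overall ratio = (34×30)/(53×39) = 1020/2067
RPM_D = 1160 × 1020/2067 = 1183200/2067
≈ 572.42 RPM

572.42 RPM


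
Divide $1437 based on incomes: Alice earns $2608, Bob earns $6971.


Total income = 2608 + 6971 = $9579
Alice: $1437 × 2608/9579 = $391.24
Bob: $1437 × 6971/9579 = $1045.76
= Alice: $391.24, Bob: $1045.76

Alice: $391.24, Bob: $1045.76


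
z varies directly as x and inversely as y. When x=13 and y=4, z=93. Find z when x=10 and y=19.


z = k·x/y
Solve for k using the known point: k = z·y/x = 93×4/13 = 372/13 ≈ 28.6154
Now evaluate at x=10, y=19:
z = k × 10 / 19 = (372 × 10) / (13 × 19) = 3720/247
≈ 15.0607

15.0607


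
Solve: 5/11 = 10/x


Cross multiply: 5 × x = 11 × 10
5x = 110
x = 110 / 5
= 22.00

22.00


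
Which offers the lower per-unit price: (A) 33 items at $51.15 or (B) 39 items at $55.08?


Deal A: $51.15/33 = $1.5500/unit
Deal B: $55.08/39 = $1.4123/unit
B is cheaper per unit
= Deal B

Deal B


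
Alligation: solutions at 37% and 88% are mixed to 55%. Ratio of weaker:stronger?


Let x parts of 37% mix with y parts of 88%.
37x + 88y = 55(x + y)
37x + 88y = 55x + 55y
x(37 - 55) = y(55 - 88)
x/y = (88 - 55)/(55 - 37) = 33/18
Simplify: 11:6
= 11:6

11:6


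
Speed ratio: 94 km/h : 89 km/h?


Ratio = 94:89
GCD = 1
Simplified = 94:89
Time ratio (same distance) = 89:94
Speed ratio = 94:89

94:89


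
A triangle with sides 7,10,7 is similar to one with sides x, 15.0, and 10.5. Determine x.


Scale factor = 15.0/10 = 1.5
Missing side = 7 × 1.5
= 10.5

10.5


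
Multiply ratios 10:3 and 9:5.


Compound ratio = (10×9) : (3×5)
= 90:15
GCD = 15
= 6:1

6:1


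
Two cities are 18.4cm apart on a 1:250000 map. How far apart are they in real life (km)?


Real distance = map distance × scale
= 18.4cm × 250000
= 4600000 cm = 46000.0 m
= 46.000 km

46.000 km


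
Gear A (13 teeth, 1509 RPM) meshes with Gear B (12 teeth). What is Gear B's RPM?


Gear ratio = 13:12 = 13:12
RPM_B = RPM_A × (teeth_A / teeth_B)
= 1509 × (13/12)
= 1634.8 RPM

1634.8 RPM


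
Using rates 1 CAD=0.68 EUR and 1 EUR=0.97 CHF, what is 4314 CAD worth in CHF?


Step 1: 4314 CAD × 0.68 = 2933.52 EUR
Step 2: 2933.52 EUR × 0.97 = 2845.51 CHF
Implied rate CAD→CHF = 0.68 × 0.97 = 0.6596
= 2845.51 CHF

2845.51 CHF


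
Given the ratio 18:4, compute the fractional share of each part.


Total parts = 18 + 4 = 22
First part: 18/22 = 9/11
Second part: 4/22 = 2/11
= 9/11 and 2/11

9/11 and 2/11


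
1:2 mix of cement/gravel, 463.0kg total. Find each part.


Total parts = 1 + 2 = 3
cement: 463.0 × 1/3 = 154.3kg
gravel: 463.0 × 2/3 = 308.7kg
= 154.3kg and 308.7kg

154.3kg and 308.7kg


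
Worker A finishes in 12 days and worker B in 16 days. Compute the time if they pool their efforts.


Rate of A = 1/12 per day
Rate of B = 1/16 per day
Combined rate = 1/12 + 1/16 = 28/192 ≈ 0.1458 per day
Days = 1 / combined rate = 192/28
≈ 6.86 days

6.86 days


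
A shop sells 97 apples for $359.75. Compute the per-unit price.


Unit rate = total / quantity
= 359.75 / 97
= $3.71 per unit

$3.71 per unit


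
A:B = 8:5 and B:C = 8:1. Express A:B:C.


Match B: multiply A:B by 8 → 64:40
Multiply B:C by 5 → 40:5
Combined: 64:40:5
GCD = 1
= 64:40:5

64:40:5


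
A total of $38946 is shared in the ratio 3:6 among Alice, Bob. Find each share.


Total parts = 3 + 6 = 9
Alice: 38946 × 3/9 = 12982.00
Bob: 38946 × 6/9 = 25964.00
= Alice: $12982.00, Bob: $25964.00

Alice: $12982.00, Bob: $25964.00


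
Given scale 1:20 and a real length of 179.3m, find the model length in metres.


Model size = real / scale
= 179.3 / 20
= 8.9650 m

8.9650 m


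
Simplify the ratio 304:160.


GCD(304, 160) = 16
304/16 : 160/16
= 19:10

19:10


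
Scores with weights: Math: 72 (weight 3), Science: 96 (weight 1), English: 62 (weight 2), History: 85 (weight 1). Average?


Numerator = 72×3 + 96×1 + 62×2 + 85×1
= 216 + 96 + 124 + 85
= 521
Total weight = 7
Weighted avg = 521/7
= 74.43

74.43


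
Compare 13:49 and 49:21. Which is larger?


13/49 = 0.2653
49/21 = 2.3333
0.2653 < 2.3333, so 13:49 is less
= 49:21

49:21


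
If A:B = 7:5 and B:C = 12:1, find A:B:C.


Match B: multiply A:B by 12 → 84:60
Multiply B:C by 5 → 60:5
Combined: 84:60:5
GCD = 1
= 84:60:5

84:60:5


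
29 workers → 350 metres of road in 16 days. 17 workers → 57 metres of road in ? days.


Days ∝ work / workers, so d₂ = d₁ × (m₁/m₂) × (w₂/w₁)
Workers factor (inverse): 29/17 ≈ 1.7059
Work factor (direct): 57/350 ≈ 0.1629
d₂ = 16 × 29/17 × 57/350 = (16 × 29 × 57) / (17 × 350) = 26448/5950
≈ 4.45 days

4.45 days


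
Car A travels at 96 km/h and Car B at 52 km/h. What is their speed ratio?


Ratio = 96:52
GCD = 4
Simplified = 24:13
Time ratio (same distance) = 13:24
Speed ratio = 24:13

24:13


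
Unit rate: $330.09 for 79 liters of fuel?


Unit rate = total / quantity
= 330.09 / 79
= $4.18 per unit

$4.18 per unit


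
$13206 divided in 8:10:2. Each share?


Total parts = 8 + 10 + 2 = 20
Part 1: 13206 × 8/20 = 5282.40
Part 2: 13206 × 10/20 = 6603.00
Part 3: 13206 × 2/20 = 1320.60
= Part 1: $5282.40, Part 2: $6603.00, Part 3: $1320.60

Part 1: $5282.40, Part 2: $6603.00, Part 3: $1320.60


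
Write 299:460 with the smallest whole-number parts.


GCD(299, 460) = 23
299/23 : 460/23
= 13:20

13:20


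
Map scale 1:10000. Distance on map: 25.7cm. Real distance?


Real distance = map distance × scale
= 25.7cm × 10000
= 257000 cm = 2570.0 m
= 2.570 km

2.570 km


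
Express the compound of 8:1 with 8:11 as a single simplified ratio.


Compound ratio = (8×8) : (1×11)
= 64:11
GCD = 1
= 64:11

64:11


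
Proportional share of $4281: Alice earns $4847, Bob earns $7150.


Total income = 4847 + 7150 = $11997
Alice: $4281 × 4847/11997 = $1729.60
Bob: $4281 × 7150/11997 = $2551.40
= Alice: $1729.60, Bob: $2551.40

Alice: $1729.60, Bob: $2551.40


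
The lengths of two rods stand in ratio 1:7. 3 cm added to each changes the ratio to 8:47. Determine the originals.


Let A = 1k, B = 7k.
(1k + 3) / (7k + 3) = 8/47
Cross-multiply: 47(1k + 3) = 8(7k + 3)
47k + 141 = 56k + 24
47k - 56k = 24 - 141
-9k = -117
k = -117/-9 = 13
A = 1×13 = 13, B = 7×13 = 91
= A = 13, B = 91

A = 13, B = 91


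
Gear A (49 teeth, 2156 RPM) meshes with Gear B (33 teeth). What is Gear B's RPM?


Gear ratio = 49:33 = 49:33
RPM_B = RPM_A × (teeth_A / teeth_B)
= 2156 × (49/33)
= 3201.3 RPM

3201.3 RPM


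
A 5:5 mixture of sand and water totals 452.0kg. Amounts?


Total parts = 5 + 5 = 10
sand: 452.0 × 5/10 = 226.0kg
water: 452.0 × 5/10 = 226.0kg
= 226.0kg and 226.0kg

226.0kg and 226.0kg


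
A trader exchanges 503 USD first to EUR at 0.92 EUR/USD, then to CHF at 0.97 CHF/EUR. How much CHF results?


Step 1: 503 USD × 0.92 = 462.76 EUR
Step 2: 462.76 EUR × 0.97 = 448.88 CHF
Implied rate USD→CHF = 0.92 × 0.97 = 0.8924
= 448.88 CHF

448.88 CHF


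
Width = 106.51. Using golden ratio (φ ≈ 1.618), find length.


φ = (1 + √5) / 2 ≈ 1.618
Length = width × φ = 106.51 × 1.618 = 172.33318
≈ 172.33

172.33


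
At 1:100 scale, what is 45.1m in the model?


Model size = real / scale
= 45.1 / 100
= 0.4510 m

0.4510 m


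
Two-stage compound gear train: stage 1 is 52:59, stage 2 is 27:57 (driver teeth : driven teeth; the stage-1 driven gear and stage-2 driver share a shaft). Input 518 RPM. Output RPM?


Stage 1: RPM_B = RPM_A × t_A/t_B = 518 × 52/59 = 26936/59 ≈ 456.54
B and C share a shaft → RPM_C = RPM_B
Stage 2: RPM_D = RPM_C × t_C/t_D = RPM_A × (t_A×t_C)/(t_B×t_D)
Overall ratio = (52×27)/(59×57) = 1404/3363
RPM_D = 518 × 1404/3363 = 727272/3363
≈ 216.26 RPM

216.26 RPM


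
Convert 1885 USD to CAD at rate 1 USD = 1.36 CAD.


Amount × rate = 1885 × 1.36
= 2563.60 CAD

2563.60 CAD


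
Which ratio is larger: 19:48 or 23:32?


19/48 = 0.3958
23/32 = 0.7188
0.3958 < 0.7188, so 19:48 is less
= 23:32

23:32


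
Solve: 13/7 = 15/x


Cross multiply: 13 × x = 7 × 15
13x = 105
x = 105 / 13
= 8.08

8.08


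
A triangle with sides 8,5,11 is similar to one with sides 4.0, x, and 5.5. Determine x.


Scale factor = 4.0/8 = 0.5
Missing side = 5 × 0.5
= 2.5

2.5


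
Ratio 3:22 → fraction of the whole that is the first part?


Total parts = 3 + 22 = 25
First part: 3/25 = 3/25
= 3/25

3/25
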